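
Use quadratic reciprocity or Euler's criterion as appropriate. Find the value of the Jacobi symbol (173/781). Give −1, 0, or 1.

Reciprocity: 173 ≡ 1 and 781 ≡ 1 (mod 4), so (173/781) = +(781/173).
Reduce top mod 173: now compute (89/173).
Reciprocity: 89 ≡ 1 and 173 ≡ 1 (mod 4), so (89/173) = +(173/89).
Reduce top mod 89: now compute (84/89).
Pull out 2^2: since 89 ≡ 1 (mod 8), (2/89) = +1, so (2/89)^2 = +1.
Reciprocity: 21 ≡ 1 and 89 ≡ 1 (mod 4), so (21/89) = +(89/21).
Reduce top mod 21: now compute (5/21).
Reciprocity: 5 ≡ 1 and 21 ≡ 1 (mod 4), so (5/21) = +(21/5).
Reduce top mod 5: now compute (1/5).
Reached (1/5) = 1. Collecting the sign flips along the way, the symbol is +1.

1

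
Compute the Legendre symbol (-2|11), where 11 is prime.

1

First reduce: -2 ≡ 9 (mod 11).
Reciprocity: 9 ≡ 1 and 11 ≡ 3 (mod 4), so (9/11) = +(11/9).
Reduce top mod 9: now compute (2/9).
Pull out 2: since 9 ≡ 1 (mod 8), (2/9) = +1.
Reached (1/9) = 1. Collecting the sign flips along the way, the symbol is +1.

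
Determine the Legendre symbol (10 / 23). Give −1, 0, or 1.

-1

Euler's criterion: (10/23) ≡ 10^11 (mod 23).
10^2 ≡ 8 (mod 23)
10^4 ≡ 18 (mod 23)
10^8 ≡ 2 (mod 23)
10^11 = 10^(8+2+1) ≡ 22 (mod 23).
Result is 22 ≡ −1, so (10/23) = −1.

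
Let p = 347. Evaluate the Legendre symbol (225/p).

Reciprocity: 225 ≡ 1 and 347 ≡ 3 (mod 4), so (225/347) = +(347/225).
Reduce top mod 225: now compute (122/225).
Pull out 2: since 225 ≡ 1 (mod 8), (2/225) = +1.
Reciprocity: 61 ≡ 1 and 225 ≡ 1 (mod 4), so (61/225) = +(225/61).
Reduce top mod 61: now compute (42/61).
Pull out 2: since 61 ≡ 5 (mod 8), (2/61) = -1.
Reciprocity: 21 ≡ 1 and 61 ≡ 1 (mod 4), so (21/61) = +(61/21).
Reduce top mod 21: now compute (19/21).
Reciprocity: 19 ≡ 3 and 21 ≡ 1 (mod 4), so (19/21) = +(21/19).
Reduce top mod 19: now compute (2/19).
Pull out 2: since 19 ≡ 3 (mod 8), (2/19) = -1.
Reached (1/19) = 1. Collecting the sign flips along the way, the symbol is +1.

1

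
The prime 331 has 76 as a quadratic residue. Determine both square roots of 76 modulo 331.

Since 331 ≡ 3 (mod 4), a square root of 76 is 76^((331+1)/4) = 76^83 mod 331.
Repeated squaring: 76^2≡149, 76^4≡24, 76^8≡245, 76^16≡114, 76^32≡87, 76^64≡287 (mod 331).
76^83 = 76^(64+16+2+1) ≡ 71 (mod 331).
Check: 71² = 5041 ≡ 76 (mod 331). The two roots are 71 and 260.

71, 260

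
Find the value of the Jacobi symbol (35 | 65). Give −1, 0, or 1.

0

Reciprocity: 35 ≡ 3 and 65 ≡ 1 (mod 4), so (35/65) = +(65/35).
Reduce top mod 35: now compute (30/35).
Pull out 2: since 35 ≡ 3 (mod 8), (2/35) = -1.
Reciprocity: 15 ≡ 3 and 35 ≡ 3 (mod 4), so (15/35) = −(35/15).
Reduce top mod 15: now compute (5/15).
Reciprocity: 5 ≡ 1 and 15 ≡ 3 (mod 4), so (5/15) = +(15/5).
Reduce top mod 5: now compute (0/5).
Top reduces to 0: gcd > 1, so the symbol is 0.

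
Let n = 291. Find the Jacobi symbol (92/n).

1

Pull out 2^2: since 291 ≡ 3 (mod 8), (2/291) = -1, so (2/291)^2 = +1.
Reciprocity: 23 ≡ 3 and 291 ≡ 3 (mod 4), so (23/291) = −(291/23).
Reduce top mod 23: now compute (15/23).
Reciprocity: 15 ≡ 3 and 23 ≡ 3 (mod 4), so (15/23) = −(23/15).
Reduce top mod 15: now compute (8/15).
Pull out 2^3: since 15 ≡ 7 (mod 8), (2/15) = +1, so (2/15)^3 = +1.
Reached (1/15) = 1. Collecting the sign flips along the way, the symbol is +1.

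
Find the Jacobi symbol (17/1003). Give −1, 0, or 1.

0

Reciprocity: 17 ≡ 1 and 1003 ≡ 3 (mod 4), so (17/1003) = +(1003/17).
Reduce top mod 17: now compute (0/17).
Top reduces to 0: gcd > 1, so the symbol is 0.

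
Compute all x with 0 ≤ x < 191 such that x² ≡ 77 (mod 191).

29, 162

Since 191 ≡ 3 (mod 4), a square root of 77 is 77^((191+1)/4) = 77^48 mod 191.
Repeated squaring: 77^2≡8, 77^4≡64, 77^8≡85, 77^16≡158, 77^32≡134 (mod 191).
77^48 = 77^(32+16) ≡ 162 (mod 191).
Check: 162² = 26244 ≡ 77 (mod 191). The two roots are 29 and 162.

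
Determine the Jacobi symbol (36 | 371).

Pull out 2^2: since 371 ≡ 3 (mod 8), (2/371) = -1, so (2/371)^2 = +1.
Reciprocity: 9 ≡ 1 and 371 ≡ 3 (mod 4), so (9/371) = +(371/9).
Reduce top mod 9: now compute (2/9).
Pull out 2: since 9 ≡ 1 (mod 8), (2/9) = +1.
Reached (1/9) = 1. Collecting the sign flips along the way, the symbol is +1.

1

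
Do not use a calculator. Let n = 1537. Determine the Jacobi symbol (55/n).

1

Reciprocity: 55 ≡ 3 and 1537 ≡ 1 (mod 4), so (55/1537) = +(1537/55).
Reduce top mod 55: now compute (52/55).
Pull out 2^2: since 55 ≡ 7 (mod 8), (2/55) = +1, so (2/55)^2 = +1.
Reciprocity: 13 ≡ 1 and 55 ≡ 3 (mod 4), so (13/55) = +(55/13).
Reduce top mod 13: now compute (3/13).
Reciprocity: 3 ≡ 3 and 13 ≡ 1 (mod 4), so (3/13) = +(13/3).
Reduce top mod 3: now compute (1/3).
Reached (1/3) = 1. Collecting the sign flips along the way, the symbol is +1.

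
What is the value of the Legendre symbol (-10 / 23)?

1

First reduce: -10 ≡ 13 (mod 23).
Reciprocity: 13 ≡ 1 and 23 ≡ 3 (mod 4), so (13/23) = +(23/13).
Reduce top mod 13: now compute (10/13).
Pull out 2: since 13 ≡ 5 (mod 8), (2/13) = -1.
Reciprocity: 5 ≡ 1 and 13 ≡ 1 (mod 4), so (5/13) = +(13/5).
Reduce top mod 5: now compute (3/5).
Reciprocity: 3 ≡ 3 and 5 ≡ 1 (mod 4), so (3/5) = +(5/3).
Reduce top mod 3: now compute (2/3).
Pull out 2: since 3 ≡ 3 (mod 8), (2/3) = -1.
Reached (1/3) = 1. Collecting the sign flips along the way, the symbol is +1.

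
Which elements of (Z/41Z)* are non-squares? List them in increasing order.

Square k = 1,…,20 (k and 41−k give the same square):
1²=1, 2²=4, 3²=9, 4²=16, 5²=25, 6²=36, 7²≡8, 8²≡23, 9²≡40, 10²≡18, 11²≡39, 12²≡21, 13²≡5, 14²≡32, 15²≡20, 16²≡10, 17²≡2, 18²≡37, 19²≡33, 20²≡31 (mod 41).
The residues are {1, 2, 4, 5, 8, 9, 10, 16, 18, 20, 21, 23, 25, 31, 32, 33, 36, 37, 39, 40}; the non-residues are the remaining 20 nonzero classes.

3 6 7 11 12 13 14 15 17 19 22 24 26 27 28 29 30 34 35 38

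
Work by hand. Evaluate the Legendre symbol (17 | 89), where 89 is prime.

Reciprocity: 17 ≡ 1 and 89 ≡ 1 (mod 4), so (17/89) = +(89/17).
Reduce top mod 17: now compute (4/17).
Pull out 2^2: since 17 ≡ 1 (mod 8), (2/17) = +1, so (2/17)^2 = +1.
Reached (1/17) = 1. Collecting the sign flips along the way, the symbol is +1.

1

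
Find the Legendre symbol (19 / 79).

Reciprocity: 19 ≡ 3 and 79 ≡ 3 (mod 4), so (19/79) = −(79/19).
Reduce top mod 19: now compute (3/19).
Reciprocity: 3 ≡ 3 and 19 ≡ 3 (mod 4), so (3/19) = −(19/3).
Reduce top mod 3: now compute (1/3).
Reached (1/3) = 1. Collecting the sign flips along the way, the symbol is +1.

1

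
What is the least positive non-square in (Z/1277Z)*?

2

(2/1277) = −1, so 2 is the smallest positive non-residue mod 1277.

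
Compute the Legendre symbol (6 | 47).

1

Pull out 2: since 47 ≡ 7 (mod 8), (2/47) = +1.
Reciprocity: 3 ≡ 3 and 47 ≡ 3 (mod 4), so (3/47) = −(47/3).
Reduce top mod 3: now compute (2/3).
Pull out 2: since 3 ≡ 3 (mod 8), (2/3) = -1.
Reached (1/3) = 1. Collecting the sign flips along the way, the symbol is +1.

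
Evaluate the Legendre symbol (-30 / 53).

First reduce: -30 ≡ 23 (mod 53).
Reciprocity: 23 ≡ 3 and 53 ≡ 1 (mod 4), so (23/53) = +(53/23).
Reduce top mod 23: now compute (7/23).
Reciprocity: 7 ≡ 3 and 23 ≡ 3 (mod 4), so (7/23) = −(23/7).
Reduce top mod 7: now compute (2/7).
Pull out 2: since 7 ≡ 7 (mod 8), (2/7) = +1.
Reached (1/7) = 1. Collecting the sign flips along the way, the symbol is -1.

-1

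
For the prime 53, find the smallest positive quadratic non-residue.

(2/53) = −1, so 2 is the smallest positive non-residue mod 53.

2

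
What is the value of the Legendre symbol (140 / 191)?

Pull out 2^2: since 191 ≡ 7 (mod 8), (2/191) = +1, so (2/191)^2 = +1.
Reciprocity: 35 ≡ 3 and 191 ≡ 3 (mod 4), so (35/191) = −(191/35).
Reduce top mod 35: now compute (16/35).
Pull out 2^4: since 35 ≡ 3 (mod 8), (2/35) = -1, so (2/35)^4 = +1.
Reached (1/35) = 1. Collecting the sign flips along the way, the symbol is -1.

-1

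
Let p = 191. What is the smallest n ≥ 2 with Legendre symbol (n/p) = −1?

7

(2/191) = +1, so 2 is a residue.
(3/191) = +1, so 3 is a residue.
(4/191) = +1, so 4 is a residue.
(5/191) = +1, so 5 is a residue.
(6/191) = +1, so 6 is a residue.
(7/191) = −1, so 7 is the smallest positive non-residue mod 191.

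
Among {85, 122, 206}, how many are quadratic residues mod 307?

1

(85/307) = -1 → non-residue.
(122/307) = +1 → QR.
(206/307) = -1 → non-residue.
Total quadratic residues among the 3: 1.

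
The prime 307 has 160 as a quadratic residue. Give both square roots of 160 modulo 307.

62, 245

Since 307 ≡ 3 (mod 4), a square root of 160 is 160^((307+1)/4) = 160^77 mod 307.
Repeated squaring: 160^2≡119, 160^4≡39, 160^8≡293, 160^16≡196, 160^32≡41, 160^64≡146 (mod 307).
160^77 = 160^(64+8+4+1) ≡ 62 (mod 307).
Check: 62² = 3844 ≡ 160 (mod 307). The two roots are 62 and 245.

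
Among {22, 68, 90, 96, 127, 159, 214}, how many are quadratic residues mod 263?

3

(22/263) = +1 → QR.
(68/263) = +1 → QR.
(90/263) = -1 → non-residue.
(96/263) = +1 → QR.
(127/263) = -1 → non-residue.
(159/263) = -1 → non-residue.
(214/263) = -1 → non-residue.
Total quadratic residues among the 7: 3.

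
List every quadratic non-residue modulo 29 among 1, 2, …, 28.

2,3,8,10,11,12,14,15,17,18,19,21,26,27

Square k = 1,…,14 (k and 29−k give the same square):
1²=1, 2²=4, 3²=9, 4²=16, 5²=25, 6²≡7, 7²≡20, 8²≡6, 9²≡23, 10²≡13, 11²≡5, 12²≡28, 13²≡24, 14²≡22 (mod 29).
The residues are {1, 4, 5, 6, 7, 9, 13, 16, 20, 22, 23, 24, 25, 28}; the non-residues are the remaining 14 nonzero classes.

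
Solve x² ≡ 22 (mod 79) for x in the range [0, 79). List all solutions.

Since 79 ≡ 3 (mod 4), a square root of 22 is 22^((79+1)/4) = 22^20 mod 79.
Repeated squaring: 22^2≡10, 22^4≡21, 22^8≡46, 22^16≡62 (mod 79).
22^20 = 22^(16+4) ≡ 38 (mod 79).
Check: 38² = 1444 ≡ 22 (mod 79). The two roots are 38 and 41.

38, 41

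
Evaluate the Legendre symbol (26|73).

Euler's criterion: (26/73) ≡ 26^36 (mod 73).
26^2 ≡ 19 (mod 73)
26^4 ≡ 69 (mod 73)
26^8 ≡ 16 (mod 73)
26^16 ≡ 37 (mod 73)
26^32 ≡ 55 (mod 73)
26^36 = 26^(32+4) ≡ 72 (mod 73).
Result is 72 ≡ −1, so (26/73) = −1.

-1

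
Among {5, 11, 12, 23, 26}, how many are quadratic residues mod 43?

2

(5/43) = -1 → non-residue.
(11/43) = +1 → QR.
(12/43) = -1 → non-residue.
(23/43) = +1 → QR.
(26/43) = -1 → non-residue.
Total quadratic residues among the 5: 2.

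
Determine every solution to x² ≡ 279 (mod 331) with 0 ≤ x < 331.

96, 235

Since 331 ≡ 3 (mod 4), a square root of 279 is 279^((331+1)/4) = 279^83 mod 331.
Repeated squaring: 279^2≡56, 279^4≡157, 279^8≡155, 279^16≡193, 279^32≡177, 279^64≡215 (mod 331).
279^83 = 279^(64+16+2+1) ≡ 96 (mod 331).
Check: 96² = 9216 ≡ 279 (mod 331). The two roots are 96 and 235.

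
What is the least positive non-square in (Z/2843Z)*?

(2/2843) = −1, so 2 is the smallest positive non-residue mod 2843.

2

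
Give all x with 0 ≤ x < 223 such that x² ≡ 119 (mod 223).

Since 223 ≡ 3 (mod 4), a square root of 119 is 119^((223+1)/4) = 119^56 mod 223.
Repeated squaring: 119^2≡112, 119^4≡56, 119^8≡14, 119^16≡196, 119^32≡60 (mod 223).
119^56 = 119^(32+16+8) ≡ 66 (mod 223).
Check: 66² = 4356 ≡ 119 (mod 223). The two roots are 66 and 157.

66, 157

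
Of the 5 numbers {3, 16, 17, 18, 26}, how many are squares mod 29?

(3/29) = -1 → non-residue.
(16/29) = +1 → QR.
(17/29) = -1 → non-residue.
(18/29) = -1 → non-residue.
(26/29) = -1 → non-residue.
Total quadratic residues among the 5: 1.

1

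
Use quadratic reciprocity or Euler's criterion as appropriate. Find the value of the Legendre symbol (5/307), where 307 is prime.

Reciprocity: 5 ≡ 1 and 307 ≡ 3 (mod 4), so (5/307) = +(307/5).
Reduce top mod 5: now compute (2/5).
Pull out 2: since 5 ≡ 5 (mod 8), (2/5) = -1.
Reached (1/5) = 1. Collecting the sign flips along the way, the symbol is -1.

-1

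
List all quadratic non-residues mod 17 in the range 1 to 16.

Square k = 1,…,8 (k and 17−k give the same square):
1²=1, 2²=4, 3²=9, 4²=16, 5²≡8, 6²≡2, 7²≡15, 8²≡13 (mod 17).
The residues are {1, 2, 4, 8, 9, 13, 15, 16}; the non-residues are the remaining 8 nonzero classes.

3, 5, 6, 7, 10, 11, 12, 14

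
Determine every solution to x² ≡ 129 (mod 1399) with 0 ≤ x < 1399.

Since 1399 ≡ 3 (mod 4), a square root of 129 is 129^((1399+1)/4) = 129^350 mod 1399.
Repeated squaring: 129^2≡1252, 129^4≡624, 129^8≡454, 129^16≡463, 129^32≡322, 129^64≡158, 129^128≡1181, 129^256≡1357 (mod 1399).
129^350 = 129^(256+64+16+8+4+2) ≡ 546 (mod 1399).
Check: 546² = 298116 ≡ 129 (mod 1399). The two roots are 546 and 853.

546, 853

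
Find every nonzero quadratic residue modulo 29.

1, 4, 5, 6, 7, 9, 13, 16, 20, 22, 23, 24, 25, 28

Square k = 1,…,14 (k and 29−k give the same square):
1²=1, 2²=4, 3²=9, 4²=16, 5²=25, 6²≡7, 7²≡20, 8²≡6, 9²≡23, 10²≡13, 11²≡5, 12²≡28, 13²≡24, 14²≡22 (mod 29).
So the quadratic residues mod 29 are {1, 4, 5, 6, 7, 9, 13, 16, 20, 22, 23, 24, 25, 28}.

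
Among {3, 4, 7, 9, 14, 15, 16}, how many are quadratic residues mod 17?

4

(3/17) = -1 → non-residue.
(4/17) = +1 → QR.
(7/17) = -1 → non-residue.
(9/17) = +1 → QR.
(14/17) = -1 → non-residue.
(15/17) = +1 → QR.
(16/17) = +1 → QR.
Total quadratic residues among the 7: 4.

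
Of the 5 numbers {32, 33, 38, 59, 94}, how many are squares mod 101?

1

(32/101) = -1 → non-residue.
(33/101) = +1 → QR.
(38/101) = -1 → non-residue.
(59/101) = -1 → non-residue.
(94/101) = -1 → non-residue.
Total quadratic residues among the 5: 1.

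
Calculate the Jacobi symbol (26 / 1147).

Pull out 2: since 1147 ≡ 3 (mod 8), (2/1147) = -1.
Reciprocity: 13 ≡ 1 and 1147 ≡ 3 (mod 4), so (13/1147) = +(1147/13).
Reduce top mod 13: now compute (3/13).
Reciprocity: 3 ≡ 3 and 13 ≡ 1 (mod 4), so (3/13) = +(13/3).
Reduce top mod 3: now compute (1/3).
Reached (1/3) = 1. Collecting the sign flips along the way, the symbol is -1.

-1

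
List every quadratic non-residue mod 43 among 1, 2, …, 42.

2 3 5 7 8 12 18 19 20 22 26 27 28 29 30 32 33 34 37 39 42

Square k = 1,…,21 (k and 43−k give the same square):
1²=1, 2²=4, 3²=9, 4²=16, 5²=25, 6²=36, 7²≡6, 8²≡21, 9²≡38, 10²≡14, 11²≡35, 12²≡15, 13²≡40, 14²≡24, 15²≡10, 16²≡41, 17²≡31, 18²≡23, 19²≡17, 20²≡13, 21²≡11 (mod 43).
The residues are {1, 4, 6, 9, 10, 11, 13, 14, 15, 16, 17, 21, 23, 24, 25, 31, 35, 36, 38, 40, 41}; the non-residues are the remaining 21 nonzero classes.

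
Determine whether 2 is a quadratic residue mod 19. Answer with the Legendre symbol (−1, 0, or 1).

Pull out 2: since 19 ≡ 3 (mod 8), (2/19) = -1.
Reached (1/19) = 1. Collecting the sign flips along the way, the symbol is -1.

-1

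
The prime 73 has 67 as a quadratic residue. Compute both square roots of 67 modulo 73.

33, 40

73 ≡ 1 (mod 4), so we find a root by search.
Trying successive values, 33² = 1089 ≡ 67 (mod 73). The other root is 73 − 33 = 40.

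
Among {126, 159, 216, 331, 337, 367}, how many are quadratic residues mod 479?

(126/479) = +1 → QR.
(159/479) = -1 → non-residue.
(216/479) = +1 → QR.
(331/479) = +1 → QR.
(337/479) = -1 → non-residue.
(367/479) = -1 → non-residue.
Total quadratic residues among the 6: 3.

3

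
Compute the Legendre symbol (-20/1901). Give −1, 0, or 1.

1

First reduce: -20 ≡ 1881 (mod 1901).
Reciprocity: 1881 ≡ 1 and 1901 ≡ 1 (mod 4), so (1881/1901) = +(1901/1881).
Reduce top mod 1881: now compute (20/1881).
Pull out 2^2: since 1881 ≡ 1 (mod 8), (2/1881) = +1, so (2/1881)^2 = +1.
Reciprocity: 5 ≡ 1 and 1881 ≡ 1 (mod 4), so (5/1881) = +(1881/5).
Reduce top mod 5: now compute (1/5).
Reached (1/5) = 1. Collecting the sign flips along the way, the symbol is +1.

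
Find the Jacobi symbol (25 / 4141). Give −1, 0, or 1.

1

Reciprocity: 25 ≡ 1 and 4141 ≡ 1 (mod 4), so (25/4141) = +(4141/25).
Reduce top mod 25: now compute (16/25).
Pull out 2^4: since 25 ≡ 1 (mod 8), (2/25) = +1, so (2/25)^4 = +1.
Reached (1/25) = 1. Collecting the sign flips along the way, the symbol is +1.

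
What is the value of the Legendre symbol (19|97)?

-1

Euler's criterion: (19/97) ≡ 19^48 (mod 97).
19^2 ≡ 70 (mod 97)
19^4 ≡ 50 (mod 97)
19^8 ≡ 75 (mod 97)
19^16 ≡ 96 (mod 97)
19^32 ≡ 1 (mod 97)
19^48 = 19^(32+16) ≡ 96 (mod 97).
Result is 96 ≡ −1, so (19/97) = −1.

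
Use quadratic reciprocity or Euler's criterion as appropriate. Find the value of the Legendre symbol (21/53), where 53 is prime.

Euler's criterion: (21/53) ≡ 21^26 (mod 53).
21^2 ≡ 17 (mod 53)
21^4 ≡ 24 (mod 53)
21^8 ≡ 46 (mod 53)
21^16 ≡ 49 (mod 53)
21^26 = 21^(16+8+2) ≡ 52 (mod 53).
Result is 52 ≡ −1, so (21/53) = −1.

-1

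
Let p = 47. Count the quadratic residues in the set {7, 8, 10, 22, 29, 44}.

2

(7/47) = +1 → QR.
(8/47) = +1 → QR.
(10/47) = -1 → non-residue.
(22/47) = -1 → non-residue.
(29/47) = -1 → non-residue.
(44/47) = -1 → non-residue.
Total quadratic residues among the 6: 2.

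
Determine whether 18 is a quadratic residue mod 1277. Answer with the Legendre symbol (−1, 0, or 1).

-1

Pull out 2: since 1277 ≡ 5 (mod 8), (2/1277) = -1.
Reciprocity: 9 ≡ 1 and 1277 ≡ 1 (mod 4), so (9/1277) = +(1277/9).
Reduce top mod 9: now compute (8/9).
Pull out 2^3: since 9 ≡ 1 (mod 8), (2/9) = +1, so (2/9)^3 = +1.
Reached (1/9) = 1. Collecting the sign flips along the way, the symbol is -1.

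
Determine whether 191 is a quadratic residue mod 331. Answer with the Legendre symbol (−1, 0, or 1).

Reciprocity: 191 ≡ 3 and 331 ≡ 3 (mod 4), so (191/331) = −(331/191).
Reduce top mod 191: now compute (140/191).
Pull out 2^2: since 191 ≡ 7 (mod 8), (2/191) = +1, so (2/191)^2 = +1.
Reciprocity: 35 ≡ 3 and 191 ≡ 3 (mod 4), so (35/191) = −(191/35).
Reduce top mod 35: now compute (16/35).
Pull out 2^4: since 35 ≡ 3 (mod 8), (2/35) = -1, so (2/35)^4 = +1.
Reached (1/35) = 1. Collecting the sign flips along the way, the symbol is +1.

1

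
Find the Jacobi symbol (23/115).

Reciprocity: 23 ≡ 3 and 115 ≡ 3 (mod 4), so (23/115) = −(115/23).
Reduce top mod 23: now compute (0/23).
Top reduces to 0: gcd > 1, so the symbol is 0.

0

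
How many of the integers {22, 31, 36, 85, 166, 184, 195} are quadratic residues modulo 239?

(22/239) = +1 → QR.
(31/239) = +1 → QR.
(36/239) = +1 → QR.
(85/239) = +1 → QR.
(166/239) = +1 → QR.
(184/239) = -1 → non-residue.
(195/239) = -1 → non-residue.
Total quadratic residues among the 7: 5.

5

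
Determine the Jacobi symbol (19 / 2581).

1

Reciprocity: 19 ≡ 3 and 2581 ≡ 1 (mod 4), so (19/2581) = +(2581/19).
Reduce top mod 19: now compute (16/19).
Pull out 2^4: since 19 ≡ 3 (mod 8), (2/19) = -1, so (2/19)^4 = +1.
Reached (1/19) = 1. Collecting the sign flips along the way, the symbol is +1.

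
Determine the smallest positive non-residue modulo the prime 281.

(2/281) = +1, so 2 is a residue.
(3/281) = −1, so 3 is the smallest positive non-residue mod 281.

3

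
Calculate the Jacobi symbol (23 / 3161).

Reciprocity: 23 ≡ 3 and 3161 ≡ 1 (mod 4), so (23/3161) = +(3161/23).
Reduce top mod 23: now compute (10/23).
Pull out 2: since 23 ≡ 7 (mod 8), (2/23) = +1.
Reciprocity: 5 ≡ 1 and 23 ≡ 3 (mod 4), so (5/23) = +(23/5).
Reduce top mod 5: now compute (3/5).
Reciprocity: 3 ≡ 3 and 5 ≡ 1 (mod 4), so (3/5) = +(5/3).
Reduce top mod 3: now compute (2/3).
Pull out 2: since 3 ≡ 3 (mod 8), (2/3) = -1.
Reached (1/3) = 1. Collecting the sign flips along the way, the symbol is -1.

-1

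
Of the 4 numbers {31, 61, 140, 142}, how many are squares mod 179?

3

(31/179) = +1 → QR.
(61/179) = +1 → QR.
(140/179) = -1 → non-residue.
(142/179) = +1 → QR.
Total quadratic residues among the 4: 3.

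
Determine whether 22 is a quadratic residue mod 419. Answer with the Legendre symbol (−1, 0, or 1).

1

Pull out 2: since 419 ≡ 3 (mod 8), (2/419) = -1.
Reciprocity: 11 ≡ 3 and 419 ≡ 3 (mod 4), so (11/419) = −(419/11).
Reduce top mod 11: now compute (1/11).
Reached (1/11) = 1. Collecting the sign flips along the way, the symbol is +1.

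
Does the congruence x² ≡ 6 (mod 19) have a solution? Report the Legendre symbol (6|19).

Euler's criterion: (6/19) ≡ 6^9 (mod 19).
6^2 ≡ 17 (mod 19)
6^4 ≡ 4 (mod 19)
6^8 ≡ 16 (mod 19)
6^9 = 6^(8+1) ≡ 1 (mod 19).
Result is 1, so (6/19) = 1.

1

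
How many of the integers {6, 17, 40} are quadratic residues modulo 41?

(6/41) = -1 → non-residue.
(17/41) = -1 → non-residue.
(40/41) = +1 → QR.
Total quadratic residues among the 3: 1.

1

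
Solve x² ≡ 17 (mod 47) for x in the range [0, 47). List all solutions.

Since 47 ≡ 3 (mod 4), a square root of 17 is 17^((47+1)/4) = 17^12 mod 47.
Repeated squaring: 17^2≡7, 17^4≡2, 17^8≡4 (mod 47).
17^12 = 17^(8+4) ≡ 8 (mod 47).
Check: 8² = 64 ≡ 17 (mod 47). The two roots are 8 and 39.

8, 39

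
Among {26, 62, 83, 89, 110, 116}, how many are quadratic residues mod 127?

2

(26/127) = +1 → QR.
(62/127) = +1 → QR.
(83/127) = -1 → non-residue.
(89/127) = -1 → non-residue.
(110/127) = -1 → non-residue.
(116/127) = -1 → non-residue.
Total quadratic residues among the 6: 2.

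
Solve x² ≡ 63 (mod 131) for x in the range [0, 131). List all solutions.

60, 71

Since 131 ≡ 3 (mod 4), a square root of 63 is 63^((131+1)/4) = 63^33 mod 131.
Repeated squaring: 63^2≡39, 63^4≡80, 63^8≡112, 63^16≡99, 63^32≡107 (mod 131).
63^33 = 63^(32+1) ≡ 60 (mod 131).
Check: 60² = 3600 ≡ 63 (mod 131). The two roots are 60 and 71.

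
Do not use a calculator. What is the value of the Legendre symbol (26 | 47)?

Pull out 2: since 47 ≡ 7 (mod 8), (2/47) = +1.
Reciprocity: 13 ≡ 1 and 47 ≡ 3 (mod 4), so (13/47) = +(47/13).
Reduce top mod 13: now compute (8/13).
Pull out 2^3: since 13 ≡ 5 (mod 8), (2/13) = -1, so (2/13)^3 = -1.
Reached (1/13) = 1. Collecting the sign flips along the way, the symbol is -1.

-1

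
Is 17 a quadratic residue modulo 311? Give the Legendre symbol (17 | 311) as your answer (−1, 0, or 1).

-1

Reciprocity: 17 ≡ 1 and 311 ≡ 3 (mod 4), so (17/311) = +(311/17).
Reduce top mod 17: now compute (5/17).
Reciprocity: 5 ≡ 1 and 17 ≡ 1 (mod 4), so (5/17) = +(17/5).
Reduce top mod 5: now compute (2/5).
Pull out 2: since 5 ≡ 5 (mod 8), (2/5) = -1.
Reached (1/5) = 1. Collecting the sign flips along the way, the symbol is -1.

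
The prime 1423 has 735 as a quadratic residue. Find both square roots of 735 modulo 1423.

Since 1423 ≡ 3 (mod 4), a square root of 735 is 735^((1423+1)/4) = 735^356 mod 1423.
Repeated squaring: 735^2≡908, 735^4≡547, 735^8≡379, 735^16≡1341, 735^32≡1032, 735^64≡620, 735^128≡190, 735^256≡525 (mod 1423).
735^356 = 735^(256+64+32+4) ≡ 179 (mod 1423).
Check: 179² = 32041 ≡ 735 (mod 1423). The two roots are 179 and 1244.

179, 1244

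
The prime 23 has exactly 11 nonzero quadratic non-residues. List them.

Square k = 1,…,11 (k and 23−k give the same square):
1²=1, 2²=4, 3²=9, 4²=16, 5²≡2, 6²≡13, 7²≡3, 8²≡18, 9²≡12, 10²≡8, 11²≡6 (mod 23).
The residues are {1, 2, 3, 4, 6, 8, 9, 12, 13, 16, 18}; the non-residues are the remaining 11 nonzero classes.

5,7,10,11,14,15,17,19,20,21,22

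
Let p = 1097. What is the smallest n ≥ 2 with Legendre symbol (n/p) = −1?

3

(2/1097) = +1, so 2 is a residue.
(3/1097) = −1, so 3 is the smallest positive non-residue mod 1097.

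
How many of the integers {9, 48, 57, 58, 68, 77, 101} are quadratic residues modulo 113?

(9/113) = +1 → QR.
(48/113) = -1 → non-residue.
(57/113) = +1 → QR.
(58/113) = -1 → non-residue.
(68/113) = -1 → non-residue.
(77/113) = +1 → QR.
(101/113) = -1 → non-residue.
Total quadratic residues among the 7: 3.

3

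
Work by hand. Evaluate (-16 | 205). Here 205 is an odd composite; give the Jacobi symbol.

First reduce: -16 ≡ 189 (mod 205).
Reciprocity: 189 ≡ 1 and 205 ≡ 1 (mod 4), so (189/205) = +(205/189).
Reduce top mod 189: now compute (16/189).
Pull out 2^4: since 189 ≡ 5 (mod 8), (2/189) = -1, so (2/189)^4 = +1.
Reached (1/189) = 1. Collecting the sign flips along the way, the symbol is +1.

1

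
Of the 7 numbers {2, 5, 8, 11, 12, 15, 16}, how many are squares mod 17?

4

(2/17) = +1 → QR.
(5/17) = -1 → non-residue.
(8/17) = +1 → QR.
(11/17) = -1 → non-residue.
(12/17) = -1 → non-residue.
(15/17) = +1 → QR.
(16/17) = +1 → QR.
Total quadratic residues among the 7: 4.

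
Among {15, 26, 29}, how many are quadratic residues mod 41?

0

(15/41) = -1 → non-residue.
(26/41) = -1 → non-residue.
(29/41) = -1 → non-residue.
Total quadratic residues among the 3: 0.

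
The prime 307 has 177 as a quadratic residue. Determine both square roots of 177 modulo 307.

Since 307 ≡ 3 (mod 4), a square root of 177 is 177^((307+1)/4) = 177^77 mod 307.
Repeated squaring: 177^2≡15, 177^4≡225, 177^8≡277, 177^16≡286, 177^32≡134, 177^64≡150 (mod 307).
177^77 = 177^(64+8+4+1) ≡ 285 (mod 307).
Check: 285² = 81225 ≡ 177 (mod 307). The two roots are 22 and 285.

22, 285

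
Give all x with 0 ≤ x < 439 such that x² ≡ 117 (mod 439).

164, 275

Since 439 ≡ 3 (mod 4), a square root of 117 is 117^((439+1)/4) = 117^110 mod 439.
Repeated squaring: 117^2≡80, 117^4≡254, 117^8≡422, 117^16≡289, 117^32≡111, 117^64≡29 (mod 439).
117^110 = 117^(64+32+8+4+2) ≡ 275 (mod 439).
Check: 275² = 75625 ≡ 117 (mod 439). The two roots are 164 and 275.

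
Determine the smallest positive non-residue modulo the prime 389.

(2/389) = −1, so 2 is the smallest positive non-residue mod 389.

2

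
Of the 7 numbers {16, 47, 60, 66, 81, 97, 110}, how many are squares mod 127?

(16/127) = +1 → QR.
(47/127) = +1 → QR.
(60/127) = +1 → QR.
(66/127) = -1 → non-residue.
(81/127) = +1 → QR.
(97/127) = -1 → non-residue.
(110/127) = -1 → non-residue.
Total quadratic residues among the 7: 4.

4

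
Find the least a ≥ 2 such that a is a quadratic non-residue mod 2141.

2

(2/2141) = −1, so 2 is the smallest positive non-residue mod 2141.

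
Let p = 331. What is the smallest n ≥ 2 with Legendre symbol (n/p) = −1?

(2/331) = −1, so 2 is the smallest positive non-residue mod 331.

2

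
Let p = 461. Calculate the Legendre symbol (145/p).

-1

Reciprocity: 145 ≡ 1 and 461 ≡ 1 (mod 4), so (145/461) = +(461/145).
Reduce top mod 145: now compute (26/145).
Pull out 2: since 145 ≡ 1 (mod 8), (2/145) = +1.
Reciprocity: 13 ≡ 1 and 145 ≡ 1 (mod 4), so (13/145) = +(145/13).
Reduce top mod 13: now compute (2/13).
Pull out 2: since 13 ≡ 5 (mod 8), (2/13) = -1.
Reached (1/13) = 1. Collecting the sign flips along the way, the symbol is -1.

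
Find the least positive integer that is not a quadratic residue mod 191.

7

(2/191) = +1, so 2 is a residue.
(3/191) = +1, so 3 is a residue.
(4/191) = +1, so 4 is a residue.
(5/191) = +1, so 5 is a residue.
(6/191) = +1, so 6 is a residue.
(7/191) = −1, so 7 is the smallest positive non-residue mod 191.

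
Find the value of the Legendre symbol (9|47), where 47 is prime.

Euler's criterion: (9/47) ≡ 9^23 (mod 47).
9^2 ≡ 34 (mod 47)
9^4 ≡ 28 (mod 47)
9^8 ≡ 32 (mod 47)
9^16 ≡ 37 (mod 47)
9^23 = 9^(16+4+2+1) ≡ 1 (mod 47).
Result is 1, so (9/47) = 1.

1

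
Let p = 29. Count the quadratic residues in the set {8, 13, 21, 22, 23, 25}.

4

(8/29) = -1 → non-residue.
(13/29) = +1 → QR.
(21/29) = -1 → non-residue.
(22/29) = +1 → QR.
(23/29) = +1 → QR.
(25/29) = +1 → QR.
Total quadratic residues among the 6: 4.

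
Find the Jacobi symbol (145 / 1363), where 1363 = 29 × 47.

Reciprocity: 145 ≡ 1 and 1363 ≡ 3 (mod 4), so (145/1363) = +(1363/145).
Reduce top mod 145: now compute (58/145).
Pull out 2: since 145 ≡ 1 (mod 8), (2/145) = +1.
Reciprocity: 29 ≡ 1 and 145 ≡ 1 (mod 4), so (29/145) = +(145/29).
Reduce top mod 29: now compute (0/29).
Top reduces to 0: gcd > 1, so the symbol is 0.

0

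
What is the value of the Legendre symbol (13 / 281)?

-1

Euler's criterion: (13/281) ≡ 13^140 (mod 281).
13^2 ≡ 169 (mod 281)
13^4 ≡ 180 (mod 281)
13^8 ≡ 85 (mod 281)
13^16 ≡ 200 (mod 281)
13^32 ≡ 98 (mod 281)
13^64 ≡ 50 (mod 281)
13^128 ≡ 252 (mod 281)
13^140 = 13^(128+8+4) ≡ 280 (mod 281).
Result is 280 ≡ −1, so (13/281) = −1.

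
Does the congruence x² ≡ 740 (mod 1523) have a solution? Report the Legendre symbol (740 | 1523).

Pull out 2^2: since 1523 ≡ 3 (mod 8), (2/1523) = -1, so (2/1523)^2 = +1.
Reciprocity: 185 ≡ 1 and 1523 ≡ 3 (mod 4), so (185/1523) = +(1523/185).
Reduce top mod 185: now compute (43/185).
Reciprocity: 43 ≡ 3 and 185 ≡ 1 (mod 4), so (43/185) = +(185/43).
Reduce top mod 43: now compute (13/43).
Reciprocity: 13 ≡ 1 and 43 ≡ 3 (mod 4), so (13/43) = +(43/13).
Reduce top mod 13: now compute (4/13).
Pull out 2^2: since 13 ≡ 5 (mod 8), (2/13) = -1, so (2/13)^2 = +1.
Reached (1/13) = 1. Collecting the sign flips along the way, the symbol is +1.

1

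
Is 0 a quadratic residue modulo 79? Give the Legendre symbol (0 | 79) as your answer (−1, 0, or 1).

0

Top reduces to 0: gcd > 1, so the symbol is 0.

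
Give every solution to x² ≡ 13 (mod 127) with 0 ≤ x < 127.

Since 127 ≡ 3 (mod 4), a square root of 13 is 13^((127+1)/4) = 13^32 mod 127.
Repeated squaring: 13^2≡42, 13^4≡113, 13^8≡69, 13^16≡62, 13^32≡34 (mod 127).
13^32 = 13^(32) ≡ 34 (mod 127).
Check: 34² = 1156 ≡ 13 (mod 127). The two roots are 34 and 93.

34, 93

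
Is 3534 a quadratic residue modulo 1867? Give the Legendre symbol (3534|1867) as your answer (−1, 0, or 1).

1

First reduce: 3534 ≡ 1667 (mod 1867).
Reciprocity: 1667 ≡ 3 and 1867 ≡ 3 (mod 4), so (1667/1867) = −(1867/1667).
Reduce top mod 1667: now compute (200/1667).
Pull out 2^3: since 1667 ≡ 3 (mod 8), (2/1667) = -1, so (2/1667)^3 = -1.
Reciprocity: 25 ≡ 1 and 1667 ≡ 3 (mod 4), so (25/1667) = +(1667/25).
Reduce top mod 25: now compute (17/25).
Reciprocity: 17 ≡ 1 and 25 ≡ 1 (mod 4), so (17/25) = +(25/17).
Reduce top mod 17: now compute (8/17).
Pull out 2^3: since 17 ≡ 1 (mod 8), (2/17) = +1, so (2/17)^3 = +1.
Reached (1/17) = 1. Collecting the sign flips along the way, the symbol is +1.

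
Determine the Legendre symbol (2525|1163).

First reduce: 2525 ≡ 199 (mod 1163).
Reciprocity: 199 ≡ 3 and 1163 ≡ 3 (mod 4), so (199/1163) = −(1163/199).
Reduce top mod 199: now compute (168/199).
Pull out 2^3: since 199 ≡ 7 (mod 8), (2/199) = +1, so (2/199)^3 = +1.
Reciprocity: 21 ≡ 1 and 199 ≡ 3 (mod 4), so (21/199) = +(199/21).
Reduce top mod 21: now compute (10/21).
Pull out 2: since 21 ≡ 5 (mod 8), (2/21) = -1.
Reciprocity: 5 ≡ 1 and 21 ≡ 1 (mod 4), so (5/21) = +(21/5).
Reduce top mod 5: now compute (1/5).
Reached (1/5) = 1. Collecting the sign flips along the way, the symbol is +1.

1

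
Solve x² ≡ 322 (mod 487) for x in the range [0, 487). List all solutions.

Since 487 ≡ 3 (mod 4), a square root of 322 is 322^((487+1)/4) = 322^122 mod 487.
Repeated squaring: 322^2≡440, 322^4≡261, 322^8≡428, 322^16≡72, 322^32≡314, 322^64≡222 (mod 487).
322^122 = 322^(64+32+16+8+2) ≡ 36 (mod 487).
Check: 36² = 1296 ≡ 322 (mod 487). The two roots are 36 and 451.

36, 451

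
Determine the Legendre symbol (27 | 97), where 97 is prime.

1

Reciprocity: 27 ≡ 3 and 97 ≡ 1 (mod 4), so (27/97) = +(97/27).
Reduce top mod 27: now compute (16/27).
Pull out 2^4: since 27 ≡ 3 (mod 8), (2/27) = -1, so (2/27)^4 = +1.
Reached (1/27) = 1. Collecting the sign flips along the way, the symbol is +1.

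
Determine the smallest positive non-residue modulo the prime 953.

3

(2/953) = +1, so 2 is a residue.
(3/953) = −1, so 3 is the smallest positive non-residue mod 953.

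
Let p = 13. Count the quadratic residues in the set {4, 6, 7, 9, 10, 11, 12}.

(4/13) = +1 → QR.
(6/13) = -1 → non-residue.
(7/13) = -1 → non-residue.
(9/13) = +1 → QR.
(10/13) = +1 → QR.
(11/13) = -1 → non-residue.
(12/13) = +1 → QR.
Total quadratic residues among the 7: 4.

4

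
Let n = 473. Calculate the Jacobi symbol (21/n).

Reciprocity: 21 ≡ 1 and 473 ≡ 1 (mod 4), so (21/473) = +(473/21).
Reduce top mod 21: now compute (11/21).
Reciprocity: 11 ≡ 3 and 21 ≡ 1 (mod 4), so (11/21) = +(21/11).
Reduce top mod 11: now compute (10/11).
Pull out 2: since 11 ≡ 3 (mod 8), (2/11) = -1.
Reciprocity: 5 ≡ 1 and 11 ≡ 3 (mod 4), so (5/11) = +(11/5).
Reduce top mod 5: now compute (1/5).
Reached (1/5) = 1. Collecting the sign flips along the way, the symbol is -1.

-1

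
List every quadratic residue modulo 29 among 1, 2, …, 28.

Square k = 1,…,14 (k and 29−k give the same square):
1²=1, 2²=4, 3²=9, 4²=16, 5²=25, 6²≡7, 7²≡20, 8²≡6, 9²≡23, 10²≡13, 11²≡5, 12²≡28, 13²≡24, 14²≡22 (mod 29).
So the quadratic residues mod 29 are {1, 4, 5, 6, 7, 9, 13, 16, 20, 22, 23, 24, 25, 28}.

1 4 5 6 7 9 13 16 20 22 23 24 25 28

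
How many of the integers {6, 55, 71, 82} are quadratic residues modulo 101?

(6/101) = +1 → QR.
(55/101) = -1 → non-residue.
(71/101) = +1 → QR.
(82/101) = +1 → QR.
Total quadratic residues among the 4: 3.

3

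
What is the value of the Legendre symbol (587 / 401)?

1

Euler's criterion: (587/401) ≡ 186^200 (mod 401).
186^2 ≡ 110 (mod 401)
186^4 ≡ 70 (mod 401)
186^8 ≡ 88 (mod 401)
186^16 ≡ 125 (mod 401)
186^32 ≡ 387 (mod 401)
186^64 ≡ 196 (mod 401)
186^128 ≡ 321 (mod 401)
186^200 = 186^(128+64+8) ≡ 1 (mod 401).
Result is 1, so (587/401) = 1.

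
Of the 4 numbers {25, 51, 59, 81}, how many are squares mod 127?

2

(25/127) = +1 → QR.
(51/127) = -1 → non-residue.
(59/127) = -1 → non-residue.
(81/127) = +1 → QR.
Total quadratic residues among the 4: 2.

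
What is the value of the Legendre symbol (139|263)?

-1

Euler's criterion: (139/263) ≡ 139^131 (mod 263).
139^2 ≡ 122 (mod 263)
139^4 ≡ 156 (mod 263)
139^8 ≡ 140 (mod 263)
139^16 ≡ 138 (mod 263)
139^32 ≡ 108 (mod 263)
139^64 ≡ 92 (mod 263)
139^128 ≡ 48 (mod 263)
139^131 = 139^(128+2+1) ≡ 262 (mod 263).
Result is 262 ≡ −1, so (139/263) = −1.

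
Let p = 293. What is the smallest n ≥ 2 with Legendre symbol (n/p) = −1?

(2/293) = −1, so 2 is the smallest positive non-residue mod 293.

2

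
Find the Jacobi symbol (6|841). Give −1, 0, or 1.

1

Pull out 2: since 841 ≡ 1 (mod 8), (2/841) = +1.
Reciprocity: 3 ≡ 3 and 841 ≡ 1 (mod 4), so (3/841) = +(841/3).
Reduce top mod 3: now compute (1/3).
Reached (1/3) = 1. Collecting the sign flips along the way, the symbol is +1.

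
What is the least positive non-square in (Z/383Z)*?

5

(2/383) = +1, so 2 is a residue.
(3/383) = +1, so 3 is a residue.
(4/383) = +1, so 4 is a residue.
(5/383) = −1, so 5 is the smallest positive non-residue mod 383.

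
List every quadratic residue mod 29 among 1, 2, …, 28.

1, 4, 5, 6, 7, 9, 13, 16, 20, 22, 23, 24, 25, 28

Square k = 1,…,14 (k and 29−k give the same square):
1²=1, 2²=4, 3²=9, 4²=16, 5²=25, 6²≡7, 7²≡20, 8²≡6, 9²≡23, 10²≡13, 11²≡5, 12²≡28, 13²≡24, 14²≡22 (mod 29).
So the quadratic residues mod 29 are {1, 4, 5, 6, 7, 9, 13, 16, 20, 22, 23, 24, 25, 28}.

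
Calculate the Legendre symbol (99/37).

1

First reduce: 99 ≡ 25 (mod 37).
Reciprocity: 25 ≡ 1 and 37 ≡ 1 (mod 4), so (25/37) = +(37/25).
Reduce top mod 25: now compute (12/25).
Pull out 2^2: since 25 ≡ 1 (mod 8), (2/25) = +1, so (2/25)^2 = +1.
Reciprocity: 3 ≡ 3 and 25 ≡ 1 (mod 4), so (3/25) = +(25/3).
Reduce top mod 3: now compute (1/3).
Reached (1/3) = 1. Collecting the sign flips along the way, the symbol is +1.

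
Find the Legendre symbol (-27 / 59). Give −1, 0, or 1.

-1

First reduce: -27 ≡ 32 (mod 59).
Pull out 2^5: since 59 ≡ 3 (mod 8), (2/59) = -1, so (2/59)^5 = -1.
Reached (1/59) = 1. Collecting the sign flips along the way, the symbol is -1.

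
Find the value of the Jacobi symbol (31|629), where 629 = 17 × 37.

Reciprocity: 31 ≡ 3 and 629 ≡ 1 (mod 4), so (31/629) = +(629/31).
Reduce top mod 31: now compute (9/31).
Reciprocity: 9 ≡ 1 and 31 ≡ 3 (mod 4), so (9/31) = +(31/9).
Reduce top mod 9: now compute (4/9).
Pull out 2^2: since 9 ≡ 1 (mod 8), (2/9) = +1, so (2/9)^2 = +1.
Reached (1/9) = 1. Collecting the sign flips along the way, the symbol is +1.

1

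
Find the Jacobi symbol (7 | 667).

Reciprocity: 7 ≡ 3 and 667 ≡ 3 (mod 4), so (7/667) = −(667/7).
Reduce top mod 7: now compute (2/7).
Pull out 2: since 7 ≡ 7 (mod 8), (2/7) = +1.
Reached (1/7) = 1. Collecting the sign flips along the way, the symbol is -1.

-1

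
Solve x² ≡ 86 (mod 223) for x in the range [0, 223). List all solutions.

Since 223 ≡ 3 (mod 4), a square root of 86 is 86^((223+1)/4) = 86^56 mod 223.
Repeated squaring: 86^2≡37, 86^4≡31, 86^8≡69, 86^16≡78, 86^32≡63 (mod 223).
86^56 = 86^(32+16+8) ≡ 106 (mod 223).
Check: 106² = 11236 ≡ 86 (mod 223). The two roots are 106 and 117.

106, 117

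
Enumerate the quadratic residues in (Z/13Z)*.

1, 3, 4, 9, 10, 12

Square k = 1,…,6 (k and 13−k give the same square):
1²=1, 2²=4, 3²=9, 4²≡3, 5²≡12, 6²≡10 (mod 13).
So the quadratic residues mod 13 are {1, 3, 4, 9, 10, 12}.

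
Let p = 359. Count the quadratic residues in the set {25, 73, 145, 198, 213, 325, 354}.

(25/359) = +1 → QR.
(73/359) = +1 → QR.
(145/359) = -1 → non-residue.
(198/359) = +1 → QR.
(213/359) = -1 → non-residue.
(325/359) = -1 → non-residue.
(354/359) = -1 → non-residue.
Total quadratic residues among the 7: 3.

3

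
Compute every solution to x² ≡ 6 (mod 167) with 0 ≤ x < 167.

29, 138

Since 167 ≡ 3 (mod 4), a square root of 6 is 6^((167+1)/4) = 6^42 mod 167.
Repeated squaring: 6^2≡36, 6^4≡127, 6^8≡97, 6^16≡57, 6^32≡76 (mod 167).
6^42 = 6^(32+8+2) ≡ 29 (mod 167).
Check: 29² = 841 ≡ 6 (mod 167). The two roots are 29 and 138.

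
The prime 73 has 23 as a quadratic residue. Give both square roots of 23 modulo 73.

13, 60

73 ≡ 1 (mod 4), so we find a root by search.
Trying successive values, 13² = 169 ≡ 23 (mod 73). The other root is 73 − 13 = 60.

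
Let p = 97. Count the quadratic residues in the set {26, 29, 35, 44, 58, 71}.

2

(26/97) = -1 → non-residue.
(29/97) = -1 → non-residue.
(35/97) = +1 → QR.
(44/97) = +1 → QR.
(58/97) = -1 → non-residue.
(71/97) = -1 → non-residue.
Total quadratic residues among the 6: 2.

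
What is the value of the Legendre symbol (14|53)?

-1

Euler's criterion: (14/53) ≡ 14^26 (mod 53).
14^2 ≡ 37 (mod 53)
14^4 ≡ 44 (mod 53)
14^8 ≡ 28 (mod 53)
14^16 ≡ 42 (mod 53)
14^26 = 14^(16+8+2) ≡ 52 (mod 53).
Result is 52 ≡ −1, so (14/53) = −1.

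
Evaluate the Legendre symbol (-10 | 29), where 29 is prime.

First reduce: -10 ≡ 19 (mod 29).
Reciprocity: 19 ≡ 3 and 29 ≡ 1 (mod 4), so (19/29) = +(29/19).
Reduce top mod 19: now compute (10/19).
Pull out 2: since 19 ≡ 3 (mod 8), (2/19) = -1.
Reciprocity: 5 ≡ 1 and 19 ≡ 3 (mod 4), so (5/19) = +(19/5).
Reduce top mod 5: now compute (4/5).
Pull out 2^2: since 5 ≡ 5 (mod 8), (2/5) = -1, so (2/5)^2 = +1.
Reached (1/5) = 1. Collecting the sign flips along the way, the symbol is -1.

-1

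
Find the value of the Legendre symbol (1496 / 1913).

-1

Pull out 2^3: since 1913 ≡ 1 (mod 8), (2/1913) = +1, so (2/1913)^3 = +1.
Reciprocity: 187 ≡ 3 and 1913 ≡ 1 (mod 4), so (187/1913) = +(1913/187).
Reduce top mod 187: now compute (43/187).
Reciprocity: 43 ≡ 3 and 187 ≡ 3 (mod 4), so (43/187) = −(187/43).
Reduce top mod 43: now compute (15/43).
Reciprocity: 15 ≡ 3 and 43 ≡ 3 (mod 4), so (15/43) = −(43/15).
Reduce top mod 15: now compute (13/15).
Reciprocity: 13 ≡ 1 and 15 ≡ 3 (mod 4), so (13/15) = +(15/13).
Reduce top mod 13: now compute (2/13).
Pull out 2: since 13 ≡ 5 (mod 8), (2/13) = -1.
Reached (1/13) = 1. Collecting the sign flips along the way, the symbol is -1.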